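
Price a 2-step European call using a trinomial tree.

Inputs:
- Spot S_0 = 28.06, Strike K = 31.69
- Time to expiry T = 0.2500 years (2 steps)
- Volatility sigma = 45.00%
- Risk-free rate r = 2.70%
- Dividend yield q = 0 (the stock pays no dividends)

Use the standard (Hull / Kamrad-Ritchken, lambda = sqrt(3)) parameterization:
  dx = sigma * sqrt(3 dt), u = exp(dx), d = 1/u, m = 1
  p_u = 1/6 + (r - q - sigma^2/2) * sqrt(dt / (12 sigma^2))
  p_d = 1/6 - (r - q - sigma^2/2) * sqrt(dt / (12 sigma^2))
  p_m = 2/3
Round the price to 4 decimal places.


dt = T/N = 0.125000; dx = sigma*sqrt(3*dt) = 0.275568
u = exp(dx) = 1.317278; d = 1/u = 0.759141
p_u = 0.149826, p_m = 0.666667, p_d = 0.183507
Discount per step: exp(-r*dt) = 0.996631
Stock lattice S(k, j) with j the centered position index:
  k=0: S(0,+0) = 28.0600
  k=1: S(1,-1) = 21.3015; S(1,+0) = 28.0600; S(1,+1) = 36.9628
  k=2: S(2,-2) = 16.1708; S(2,-1) = 21.3015; S(2,+0) = 28.0600; S(2,+1) = 36.9628; S(2,+2) = 48.6903
Terminal payoffs V(N, j) = max(S_T - K, 0):
  V(2,-2) = 0.000000; V(2,-1) = 0.000000; V(2,+0) = 0.000000; V(2,+1) = 5.272825; V(2,+2) = 17.000321
Backward induction: V(k, j) = exp(-r*dt) * [p_u * V(k+1, j+1) + p_m * V(k+1, j) + p_d * V(k+1, j-1)]
  V(1,-1) = exp(-r*dt) * [p_u*0.000000 + p_m*0.000000 + p_d*0.000000] = 0.000000
  V(1,+0) = exp(-r*dt) * [p_u*5.272825 + p_m*0.000000 + p_d*0.000000] = 0.787347
  V(1,+1) = exp(-r*dt) * [p_u*17.000321 + p_m*5.272825 + p_d*0.000000] = 6.041888
  V(0,+0) = exp(-r*dt) * [p_u*6.041888 + p_m*0.787347 + p_d*0.000000] = 1.425314

Answer: Price = V(0,0) = 1.4253


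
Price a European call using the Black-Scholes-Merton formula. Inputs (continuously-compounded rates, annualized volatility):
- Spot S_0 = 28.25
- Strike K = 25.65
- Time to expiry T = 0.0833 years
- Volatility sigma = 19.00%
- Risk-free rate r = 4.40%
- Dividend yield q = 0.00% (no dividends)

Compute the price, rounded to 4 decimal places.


d1 = (ln(S/K) + (r - q + 0.5*sigma^2) * T) / (sigma * sqrt(T)) = 1.85491704
d2 = d1 - sigma * sqrt(T) = 1.80007973
exp(-rT) = 0.99634151; exp(-qT) = 1.00000000
C = S_0 * exp(-qT) * N(d1) - K * exp(-rT) * N(d2)
N(d1) = 0.96819596; N(d2) = 0.96407598
C = 28.2500 * 1.00000000 * 0.96819596 - 25.6500 * 0.99634151 * 0.96407598 = 2.7135

Answer: Price = 2.7135


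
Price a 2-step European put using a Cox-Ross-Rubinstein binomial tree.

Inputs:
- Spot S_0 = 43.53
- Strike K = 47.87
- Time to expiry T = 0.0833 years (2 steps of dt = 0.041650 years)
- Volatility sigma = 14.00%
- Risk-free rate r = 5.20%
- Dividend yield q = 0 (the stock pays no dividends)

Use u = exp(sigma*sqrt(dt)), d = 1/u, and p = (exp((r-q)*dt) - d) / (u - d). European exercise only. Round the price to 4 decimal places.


Answer: Price = V(0,0) = 4.1331

Derivation:
dt = T/N = 0.041650
u = exp(sigma*sqrt(dt)) = 1.028984; d = 1/u = 0.971833
p = (exp((r-q)*dt) - d) / (u - d) = 0.530795
Discount per step: exp(-r*dt) = 0.997837
Stock lattice S(k, i) with i counting down-moves:
  k=0: S(0,0) = 43.5300
  k=1: S(1,0) = 44.7917; S(1,1) = 42.3039
  k=2: S(2,0) = 46.0899; S(2,1) = 43.5300; S(2,2) = 41.1123
Terminal payoffs V(N, i) = max(K - S_T, 0):
  V(2,0) = 1.780107; V(2,1) = 4.340000; V(2,2) = 6.757713
Backward induction: V(k, i) = exp(-r*dt) * [p * V(k+1, i) + (1-p) * V(k+1, i+1)].
  V(1,0) = exp(-r*dt) * [p*1.780107 + (1-p)*4.340000] = 2.974773
  V(1,1) = exp(-r*dt) * [p*4.340000 + (1-p)*6.757713] = 5.462560
  V(0,0) = exp(-r*dt) * [p*2.974773 + (1-p)*5.462560] = 4.133095


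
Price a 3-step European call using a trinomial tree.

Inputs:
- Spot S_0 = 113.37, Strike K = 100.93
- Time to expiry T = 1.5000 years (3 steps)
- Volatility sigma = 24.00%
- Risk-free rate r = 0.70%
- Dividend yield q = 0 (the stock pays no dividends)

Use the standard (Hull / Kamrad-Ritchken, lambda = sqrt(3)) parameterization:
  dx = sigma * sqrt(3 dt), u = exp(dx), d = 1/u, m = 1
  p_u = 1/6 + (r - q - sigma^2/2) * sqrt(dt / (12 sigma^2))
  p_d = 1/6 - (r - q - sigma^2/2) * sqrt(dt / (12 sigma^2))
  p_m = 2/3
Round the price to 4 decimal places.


Answer: Price = V(0,0) = 20.6533

Derivation:
dt = T/N = 0.500000; dx = sigma*sqrt(3*dt) = 0.293939
u = exp(dx) = 1.341702; d = 1/u = 0.745322
p_u = 0.148125, p_m = 0.666667, p_d = 0.185208
Discount per step: exp(-r*dt) = 0.996506
Stock lattice S(k, j) with j the centered position index:
  k=0: S(0,+0) = 113.3700
  k=1: S(1,-1) = 84.4972; S(1,+0) = 113.3700; S(1,+1) = 152.1087
  k=2: S(2,-2) = 62.9776; S(2,-1) = 84.4972; S(2,+0) = 113.3700; S(2,+1) = 152.1087; S(2,+2) = 204.0845
  k=3: S(3,-3) = 46.9386; S(3,-2) = 62.9776; S(3,-1) = 84.4972; S(3,+0) = 113.3700; S(3,+1) = 152.1087; S(3,+2) = 204.0845; S(3,+3) = 273.8206
Terminal payoffs V(N, j) = max(S_T - K, 0):
  V(3,-3) = 0.000000; V(3,-2) = 0.000000; V(3,-1) = 0.000000; V(3,+0) = 12.440000; V(3,+1) = 51.178727; V(3,+2) = 103.154545; V(3,+3) = 172.890591
Backward induction: V(k, j) = exp(-r*dt) * [p_u * V(k+1, j+1) + p_m * V(k+1, j) + p_d * V(k+1, j-1)]
  V(2,-2) = exp(-r*dt) * [p_u*0.000000 + p_m*0.000000 + p_d*0.000000] = 0.000000
  V(2,-1) = exp(-r*dt) * [p_u*12.440000 + p_m*0.000000 + p_d*0.000000] = 1.836242
  V(2,+0) = exp(-r*dt) * [p_u*51.178727 + p_m*12.440000 + p_d*0.000000] = 15.818740
  V(2,+1) = exp(-r*dt) * [p_u*103.154545 + p_m*51.178727 + p_d*12.440000] = 51.522301
  V(2,+2) = exp(-r*dt) * [p_u*172.890591 + p_m*103.154545 + p_d*51.178727] = 103.495022
  V(1,-1) = exp(-r*dt) * [p_u*15.818740 + p_m*1.836242 + p_d*0.000000] = 3.554854
  V(1,+0) = exp(-r*dt) * [p_u*51.522301 + p_m*15.818740 + p_d*1.836242] = 18.452975
  V(1,+1) = exp(-r*dt) * [p_u*103.495022 + p_m*51.522301 + p_d*15.818740] = 52.424391
  V(0,+0) = exp(-r*dt) * [p_u*52.424391 + p_m*18.452975 + p_d*3.554854] = 20.653341


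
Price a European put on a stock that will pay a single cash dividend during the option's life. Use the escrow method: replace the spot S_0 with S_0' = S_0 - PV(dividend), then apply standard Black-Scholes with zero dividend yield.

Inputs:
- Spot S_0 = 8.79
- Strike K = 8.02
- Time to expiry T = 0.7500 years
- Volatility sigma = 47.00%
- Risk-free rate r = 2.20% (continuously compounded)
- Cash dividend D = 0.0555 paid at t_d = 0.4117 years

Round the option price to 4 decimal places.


PV(D) = D * exp(-r * t_d) = 0.0555 * 0.99098349 = 0.05499958
S_0' = S_0 - PV(D) = 8.7900 - 0.05499958 = 8.73500042
d1 = (ln(S_0'/K) + (r + sigma^2/2)*T) / (sigma*sqrt(T)) = 0.45386382
d2 = d1 - sigma*sqrt(T) = 0.04683188
exp(-rT) = 0.98363538
N(-d1) = 0.32496342; N(-d2) = 0.48132361
P = K * exp(-rT) * N(-d2) - S_0' * N(-d1) = 8.0200 * 0.98363538 * 0.48132361 - 8.73500042 * 0.32496342 = 0.9585

Answer: Price = 0.9585


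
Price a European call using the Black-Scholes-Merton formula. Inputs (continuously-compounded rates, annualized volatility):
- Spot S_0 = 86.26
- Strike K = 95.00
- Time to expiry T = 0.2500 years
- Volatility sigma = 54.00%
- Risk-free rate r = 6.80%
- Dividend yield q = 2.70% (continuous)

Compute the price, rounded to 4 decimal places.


d1 = (ln(S/K) + (r - q + 0.5*sigma^2) * T) / (sigma * sqrt(T)) = -0.18448482
d2 = d1 - sigma * sqrt(T) = -0.45448482
exp(-rT) = 0.98314368; exp(-qT) = 0.99327273
C = S_0 * exp(-qT) * N(d1) - K * exp(-rT) * N(d2)
N(d1) = 0.42681657; N(d2) = 0.32473996
C = 86.2600 * 0.99327273 * 0.42681657 - 95.0000 * 0.98314368 * 0.32473996 = 6.2392

Answer: Price = 6.2392


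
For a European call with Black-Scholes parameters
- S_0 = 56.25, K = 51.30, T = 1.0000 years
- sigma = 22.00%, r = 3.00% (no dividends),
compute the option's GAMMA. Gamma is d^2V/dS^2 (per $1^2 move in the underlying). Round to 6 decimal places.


d1 = 0.6650694950; d2 = 0.4450694950
phi(d1) = 0.3197879210; exp(-qT) = 1.0000000000; exp(-rT) = 0.9704455335
Gamma = exp(-qT) * phi(d1) / (S * sigma * sqrt(T)) = 1.0000000000 * 0.3197879210 / (56.2500 * 0.2200 * 1.0000000000) = 0.025841

Answer: Gamma = 0.025841


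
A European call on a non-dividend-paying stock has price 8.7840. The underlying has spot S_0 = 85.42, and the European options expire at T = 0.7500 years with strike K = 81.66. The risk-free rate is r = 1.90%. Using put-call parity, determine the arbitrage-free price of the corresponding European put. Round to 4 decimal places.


Put-call parity: C - P = S_0 * exp(-qT) - K * exp(-rT).
S_0 * exp(-qT) = 85.4200 * 1.00000000 = 85.42000000
K * exp(-rT) = 81.6600 * 0.98585105 = 80.50459680
P = C - S*exp(-qT) + K*exp(-rT)
P = 8.7840 - 85.42000000 + 80.50459680 = 3.8686

Answer: Put price = 3.8686


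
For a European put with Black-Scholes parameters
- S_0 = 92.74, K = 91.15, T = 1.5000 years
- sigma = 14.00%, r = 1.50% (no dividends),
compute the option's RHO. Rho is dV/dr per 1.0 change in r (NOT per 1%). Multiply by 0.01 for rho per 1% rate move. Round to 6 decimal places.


d1 = 0.3178118335; d2 = 0.1463475515
phi(d1) = 0.3792951133; exp(-qT) = 1.0000000000; exp(-rT) = 0.9777512372
N(-d2) = 0.4418235146
Rho = -K*T*exp(-rT)*N(-d2) = -91.1500 * 1.5000 * 0.9777512372 * 0.4418235146 = -59.064310

Answer: Rho = -59.064310


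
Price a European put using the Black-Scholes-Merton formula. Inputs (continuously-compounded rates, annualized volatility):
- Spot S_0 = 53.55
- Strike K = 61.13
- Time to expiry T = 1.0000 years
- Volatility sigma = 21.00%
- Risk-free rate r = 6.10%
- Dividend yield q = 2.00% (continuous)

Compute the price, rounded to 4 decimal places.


Answer: Price = 7.5377

Derivation:
d1 = (ln(S/K) + (r - q + 0.5*sigma^2) * T) / (sigma * sqrt(T)) = -0.33017594
d2 = d1 - sigma * sqrt(T) = -0.54017594
exp(-rT) = 0.94082324; exp(-qT) = 0.98019867
P = K * exp(-rT) * N(-d2) - S_0 * exp(-qT) * N(-d1)
N(-d1) = 0.62936649; N(-d2) = 0.70546215
P = 61.1300 * 0.94082324 * 0.70546215 - 53.5500 * 0.98019867 * 0.62936649 = 7.5377


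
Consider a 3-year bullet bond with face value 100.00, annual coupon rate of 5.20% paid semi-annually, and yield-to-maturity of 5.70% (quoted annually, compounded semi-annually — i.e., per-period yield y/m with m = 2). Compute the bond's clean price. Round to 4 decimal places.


Coupon per period c = face * coupon_rate / m = 2.600000
Periods per year m = 2; per-period yield y/m = 0.028500
Number of cashflows N = 6
Cashflows (t years, CF_t, discount factor 1/(1+y/m)^(m*t), PV):
  t = 0.5000: CF_t = 2.600000, DF = 0.972290, PV = 2.527953
  t = 1.0000: CF_t = 2.600000, DF = 0.945347, PV = 2.457903
  t = 1.5000: CF_t = 2.600000, DF = 0.919152, PV = 2.389794
  t = 2.0000: CF_t = 2.600000, DF = 0.893682, PV = 2.323572
  t = 2.5000: CF_t = 2.600000, DF = 0.868917, PV = 2.259185
  t = 3.0000: CF_t = 102.600000, DF = 0.844840, PV = 86.680535
Price P = sum_t PV_t = 98.638943

Answer: Price = 98.6389


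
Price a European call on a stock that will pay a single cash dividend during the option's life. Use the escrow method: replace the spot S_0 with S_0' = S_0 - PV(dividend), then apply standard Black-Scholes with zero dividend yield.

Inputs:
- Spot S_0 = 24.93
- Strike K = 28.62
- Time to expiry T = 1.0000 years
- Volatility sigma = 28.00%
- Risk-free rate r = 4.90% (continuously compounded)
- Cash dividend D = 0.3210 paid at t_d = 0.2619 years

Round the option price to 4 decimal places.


PV(D) = D * exp(-r * t_d) = 0.3210 * 0.98724889 = 0.31690689
S_0' = S_0 - PV(D) = 24.9300 - 0.31690689 = 24.61309311
d1 = (ln(S_0'/K) + (r + sigma^2/2)*T) / (sigma*sqrt(T)) = -0.22366869
d2 = d1 - sigma*sqrt(T) = -0.50366869
exp(-rT) = 0.95218113
N(d1) = 0.41150756; N(d2) = 0.30724711
C = S_0' * N(d1) - K * exp(-rT) * N(d2) = 24.61309311 * 0.41150756 - 28.6200 * 0.95218113 * 0.30724711 = 1.7556

Answer: Price = 1.7556


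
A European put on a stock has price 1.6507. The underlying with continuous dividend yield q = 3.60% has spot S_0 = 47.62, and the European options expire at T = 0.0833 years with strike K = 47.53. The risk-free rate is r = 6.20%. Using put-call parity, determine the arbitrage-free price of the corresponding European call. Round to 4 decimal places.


Answer: Call price = 1.8430

Derivation:
Put-call parity: C - P = S_0 * exp(-qT) - K * exp(-rT).
S_0 * exp(-qT) = 47.6200 * 0.99700569 = 47.47741105
K * exp(-rT) = 47.5300 * 0.99484871 = 47.28515936
C = P + S*exp(-qT) - K*exp(-rT)
C = 1.6507 + 47.47741105 - 47.28515936 = 1.8430


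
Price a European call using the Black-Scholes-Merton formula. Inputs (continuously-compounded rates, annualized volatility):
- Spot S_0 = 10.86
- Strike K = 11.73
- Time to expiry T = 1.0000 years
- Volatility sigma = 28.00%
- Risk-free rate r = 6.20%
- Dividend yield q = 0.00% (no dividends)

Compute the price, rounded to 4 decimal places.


d1 = (ln(S/K) + (r - q + 0.5*sigma^2) * T) / (sigma * sqrt(T)) = 0.08620233
d2 = d1 - sigma * sqrt(T) = -0.19379767
exp(-rT) = 0.93988289; exp(-qT) = 1.00000000
C = S_0 * exp(-qT) * N(d1) - K * exp(-rT) * N(d2)
N(d1) = 0.53434721; N(d2) = 0.42316715
C = 10.8600 * 1.00000000 * 0.53434721 - 11.7300 * 0.93988289 * 0.42316715 = 1.1377

Answer: Price = 1.1377


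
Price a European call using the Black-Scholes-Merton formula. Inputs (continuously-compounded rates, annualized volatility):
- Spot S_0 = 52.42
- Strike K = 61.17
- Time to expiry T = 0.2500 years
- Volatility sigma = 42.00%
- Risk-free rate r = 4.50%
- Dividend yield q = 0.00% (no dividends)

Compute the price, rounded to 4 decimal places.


Answer: Price = 1.7377

Derivation:
d1 = (ln(S/K) + (r - q + 0.5*sigma^2) * T) / (sigma * sqrt(T)) = -0.57651750
d2 = d1 - sigma * sqrt(T) = -0.78651750
exp(-rT) = 0.98881304; exp(-qT) = 1.00000000
C = S_0 * exp(-qT) * N(d1) - K * exp(-rT) * N(d2)
N(d1) = 0.28213272; N(d2) = 0.21578218
C = 52.4200 * 1.00000000 * 0.28213272 - 61.1700 * 0.98881304 * 0.21578218 = 1.7377


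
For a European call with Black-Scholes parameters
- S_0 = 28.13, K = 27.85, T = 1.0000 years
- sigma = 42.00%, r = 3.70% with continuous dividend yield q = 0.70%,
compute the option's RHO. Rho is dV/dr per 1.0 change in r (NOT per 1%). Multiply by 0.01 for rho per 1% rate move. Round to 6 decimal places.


d1 = 0.3052468003; d2 = -0.1147531997
phi(d1) = 0.3807827267; exp(-qT) = 0.9930244429; exp(-rT) = 0.9636761353
N(d2) = 0.4543203726
Rho = K*T*exp(-rT)*N(d2) = 27.8500 * 1.0000 * 0.9636761353 * 0.4543203726 = 12.193223

Answer: Rho = 12.193223


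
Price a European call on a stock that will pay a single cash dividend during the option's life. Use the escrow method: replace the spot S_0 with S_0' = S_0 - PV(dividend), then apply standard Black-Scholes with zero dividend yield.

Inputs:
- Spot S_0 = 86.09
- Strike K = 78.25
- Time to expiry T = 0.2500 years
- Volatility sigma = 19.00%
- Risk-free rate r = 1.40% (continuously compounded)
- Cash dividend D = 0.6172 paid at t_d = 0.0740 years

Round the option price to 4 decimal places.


Answer: Price = 8.1851

Derivation:
PV(D) = D * exp(-r * t_d) = 0.6172 * 0.99896454 = 0.61656091
S_0' = S_0 - PV(D) = 86.0900 - 0.61656091 = 85.47343909
d1 = (ln(S_0'/K) + (r + sigma^2/2)*T) / (sigma*sqrt(T)) = 1.01378257
d2 = d1 - sigma*sqrt(T) = 0.91878257
exp(-rT) = 0.99650612
N(d1) = 0.84465674; N(d2) = 0.82089534
C = S_0' * N(d1) - K * exp(-rT) * N(d2) = 85.47343909 * 0.84465674 - 78.2500 * 0.99650612 * 0.82089534 = 8.1851


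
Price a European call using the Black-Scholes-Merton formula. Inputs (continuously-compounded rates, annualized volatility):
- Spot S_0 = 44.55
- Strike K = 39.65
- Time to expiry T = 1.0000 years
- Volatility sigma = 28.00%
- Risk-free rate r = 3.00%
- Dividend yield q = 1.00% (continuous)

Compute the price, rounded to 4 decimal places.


Answer: Price = 7.9432

Derivation:
d1 = (ln(S/K) + (r - q + 0.5*sigma^2) * T) / (sigma * sqrt(T)) = 0.62757574
d2 = d1 - sigma * sqrt(T) = 0.34757574
exp(-rT) = 0.97044553; exp(-qT) = 0.99004983
C = S_0 * exp(-qT) * N(d1) - K * exp(-rT) * N(d2)
N(d1) = 0.73485905; N(d2) = 0.63592058
C = 44.5500 * 0.99004983 * 0.73485905 - 39.6500 * 0.97044553 * 0.63592058 = 7.9432


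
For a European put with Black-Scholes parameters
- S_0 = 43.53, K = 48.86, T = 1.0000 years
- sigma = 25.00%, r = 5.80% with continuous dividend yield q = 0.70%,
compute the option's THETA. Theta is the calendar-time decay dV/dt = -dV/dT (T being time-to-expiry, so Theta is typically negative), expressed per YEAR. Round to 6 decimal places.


Answer: Theta = -0.567957

Derivation:
d1 = -0.1330348411; d2 = -0.3830348411
phi(d1) = 0.3954275606; exp(-qT) = 0.9930244429; exp(-rT) = 0.9436499474
Theta = -S*exp(-qT)*phi(d1)*sigma/(2*sqrt(T)) + r*K*exp(-rT)*N(-d2) - q*S*exp(-qT)*N(-d1)
N(-d1) = 0.5529170869; N(-d2) = 0.6491530345; sqrt(T) = 1.0000000000
Term 1 = -43.5300 * 0.9930244429 * 0.3954275606 * 0.2500 / (2 * 1.0000000000) = -2.1366114645
Term 2 = 0.0580 * 48.8600 * 0.9436499474 * 0.6491530345 = 1.7359590161
Term 3 = -0.0070 * 43.5300 * 0.9930244429 * 0.5529170869 = -0.1673041281
Theta = -2.1366114645 + (1.7359590161) + (-0.1673041281) = -0.567957


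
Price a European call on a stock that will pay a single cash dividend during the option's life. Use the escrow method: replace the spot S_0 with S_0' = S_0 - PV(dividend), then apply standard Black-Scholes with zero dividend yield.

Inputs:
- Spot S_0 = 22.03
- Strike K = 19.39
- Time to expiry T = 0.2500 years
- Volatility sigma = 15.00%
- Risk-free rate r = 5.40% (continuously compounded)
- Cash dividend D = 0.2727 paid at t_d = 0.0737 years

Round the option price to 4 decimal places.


Answer: Price = 2.6552

Derivation:
PV(D) = D * exp(-r * t_d) = 0.2727 * 0.99602811 = 0.27161687
S_0' = S_0 - PV(D) = 22.0300 - 0.27161687 = 21.75838313
d1 = (ln(S_0'/K) + (r + sigma^2/2)*T) / (sigma*sqrt(T)) = 1.75405527
d2 = d1 - sigma*sqrt(T) = 1.67905527
exp(-rT) = 0.98659072
N(d1) = 0.96028948; N(d2) = 0.95342936
C = S_0' * N(d1) - K * exp(-rT) * N(d2) = 21.75838313 * 0.96028948 - 19.3900 * 0.98659072 * 0.95342936 = 2.6552


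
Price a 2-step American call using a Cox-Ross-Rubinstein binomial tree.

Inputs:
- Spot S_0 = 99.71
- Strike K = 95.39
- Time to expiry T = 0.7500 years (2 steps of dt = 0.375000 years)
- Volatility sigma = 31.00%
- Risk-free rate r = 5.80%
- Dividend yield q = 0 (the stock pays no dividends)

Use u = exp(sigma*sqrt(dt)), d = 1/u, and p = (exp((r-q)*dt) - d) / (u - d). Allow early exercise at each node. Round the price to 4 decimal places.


Answer: Price = V(0,0) = 14.6222

Derivation:
dt = T/N = 0.375000
u = exp(sigma*sqrt(dt)) = 1.209051; d = 1/u = 0.827095
p = (exp((r-q)*dt) - d) / (u - d) = 0.510251
Discount per step: exp(-r*dt) = 0.978485
Stock lattice S(k, i) with i counting down-moves:
  k=0: S(0,0) = 99.7100
  k=1: S(1,0) = 120.5544; S(1,1) = 82.4697
  k=2: S(2,0) = 145.7564; S(2,1) = 99.7100; S(2,2) = 68.2103
Terminal payoffs V(N, i) = max(S_T - K, 0):
  V(2,0) = 50.366422; V(2,1) = 4.320000; V(2,2) = 0.000000
Backward induction: V(k, i) = exp(-r*dt) * [p * V(k+1, i) + (1-p) * V(k+1, i+1)]; then take max(V_cont, immediate exercise) for American.
  V(1,0) = exp(-r*dt) * [p*50.366422 + (1-p)*4.320000] = 27.216772; exercise = 25.164439; V(1,0) = max -> 27.216772
  V(1,1) = exp(-r*dt) * [p*4.320000 + (1-p)*0.000000] = 2.156858; exercise = 0.000000; V(1,1) = max -> 2.156858
  V(0,0) = exp(-r*dt) * [p*27.216772 + (1-p)*2.156858] = 14.622181; exercise = 4.320000; V(0,0) = max -> 14.622181


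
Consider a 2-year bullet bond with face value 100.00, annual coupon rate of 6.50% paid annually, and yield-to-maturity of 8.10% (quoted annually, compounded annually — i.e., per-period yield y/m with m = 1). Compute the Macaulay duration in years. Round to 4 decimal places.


Answer: Macaulay duration = 1.9381 years

Derivation:
Coupon per period c = face * coupon_rate / m = 6.500000
Periods per year m = 1; per-period yield y/m = 0.081000
Number of cashflows N = 2
Cashflows (t years, CF_t, discount factor 1/(1+y/m)^(m*t), PV):
  t = 1.0000: CF_t = 6.500000, DF = 0.925069, PV = 6.012951
  t = 2.0000: CF_t = 106.500000, DF = 0.855753, PV = 91.137733
Price P = sum_t PV_t = 97.150684
Macaulay numerator sum_t t * PV_t:
  t * PV_t at t = 1.0000: 6.012951
  t * PV_t at t = 2.0000: 182.275465
Macaulay duration D = (sum_t t * PV_t) / P = 188.288416 / 97.150684 = 1.938107


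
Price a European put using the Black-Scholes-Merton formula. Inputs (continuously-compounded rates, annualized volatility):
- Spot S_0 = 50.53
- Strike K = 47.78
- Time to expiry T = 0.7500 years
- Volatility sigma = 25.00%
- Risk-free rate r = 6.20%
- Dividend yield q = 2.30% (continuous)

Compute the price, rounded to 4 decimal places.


Answer: Price = 2.3908

Derivation:
d1 = (ln(S/K) + (r - q + 0.5*sigma^2) * T) / (sigma * sqrt(T)) = 0.50182166
d2 = d1 - sigma * sqrt(T) = 0.28531531
exp(-rT) = 0.95456456; exp(-qT) = 0.98289793
P = K * exp(-rT) * N(-d2) - S_0 * exp(-qT) * N(-d1)
N(-d1) = 0.30789649; N(-d2) = 0.38770129
P = 47.7800 * 0.95456456 * 0.38770129 - 50.5300 * 0.98289793 * 0.30789649 = 2.3908


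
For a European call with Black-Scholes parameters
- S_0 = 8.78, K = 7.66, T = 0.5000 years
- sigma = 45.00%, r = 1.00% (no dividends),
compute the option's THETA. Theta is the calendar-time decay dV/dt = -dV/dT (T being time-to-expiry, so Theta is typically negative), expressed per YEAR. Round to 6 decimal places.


Answer: Theta = -0.975570

Derivation:
d1 = 0.6036788188; d2 = 0.2854807673
phi(d1) = 0.3324876404; exp(-qT) = 1.0000000000; exp(-rT) = 0.9950124792
Theta = -S*exp(-qT)*phi(d1)*sigma/(2*sqrt(T)) - r*K*exp(-rT)*N(d2) + q*S*exp(-qT)*N(d1)
N(d1) = 0.7269714005; N(d2) = 0.6123620814; sqrt(T) = 0.7071067812
Term 1 = -8.7800 * 1.0000000000 * 0.3324876404 * 0.4500 / (2 * 0.7071067812) = -0.9288969517
Term 2 = -0.0100 * 7.6600 * 0.9950124792 * 0.6123620814 = -0.0466729861
Term 3 = 0 (no dividend yield, q = 0)
Theta = -0.9288969517 + (-0.0466729861) + (0.0000000000) = -0.975570


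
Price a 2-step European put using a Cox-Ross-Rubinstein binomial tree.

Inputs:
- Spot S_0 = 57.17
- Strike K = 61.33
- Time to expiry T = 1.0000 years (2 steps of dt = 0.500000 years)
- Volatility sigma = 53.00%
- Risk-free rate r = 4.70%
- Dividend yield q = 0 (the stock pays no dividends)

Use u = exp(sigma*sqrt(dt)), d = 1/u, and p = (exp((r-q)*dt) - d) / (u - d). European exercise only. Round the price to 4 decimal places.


dt = T/N = 0.500000
u = exp(sigma*sqrt(dt)) = 1.454652; d = 1/u = 0.687450
p = (exp((r-q)*dt) - d) / (u - d) = 0.438383
Discount per step: exp(-r*dt) = 0.976774
Stock lattice S(k, i) with i counting down-moves:
  k=0: S(0,0) = 57.1700
  k=1: S(1,0) = 83.1624; S(1,1) = 39.3015
  k=2: S(2,0) = 120.9724; S(2,1) = 57.1700; S(2,2) = 27.0178
Terminal payoffs V(N, i) = max(K - S_T, 0):
  V(2,0) = 0.000000; V(2,1) = 4.160000; V(2,2) = 34.312195
Backward induction: V(k, i) = exp(-r*dt) * [p * V(k+1, i) + (1-p) * V(k+1, i+1)].
  V(1,0) = exp(-r*dt) * [p*0.000000 + (1-p)*4.160000] = 2.282062
  V(1,1) = exp(-r*dt) * [p*4.160000 + (1-p)*34.312195] = 20.604048
  V(0,0) = exp(-r*dt) * [p*2.282062 + (1-p)*20.604048] = 12.279998

Answer: Price = V(0,0) = 12.2800


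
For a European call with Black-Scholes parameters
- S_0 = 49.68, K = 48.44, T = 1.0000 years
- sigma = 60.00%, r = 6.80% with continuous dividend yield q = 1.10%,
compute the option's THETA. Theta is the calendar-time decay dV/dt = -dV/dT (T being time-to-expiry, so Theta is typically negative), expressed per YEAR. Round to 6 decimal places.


d1 = 0.4371275316; d2 = -0.1628724684
phi(d1) = 0.3625913731; exp(-qT) = 0.9890602788; exp(-rT) = 0.9342604736
Theta = -S*exp(-qT)*phi(d1)*sigma/(2*sqrt(T)) - r*K*exp(-rT)*N(d2) + q*S*exp(-qT)*N(d1)
N(d1) = 0.6689905691; N(d2) = 0.4353094242; sqrt(T) = 1.0000000000
Term 1 = -49.6800 * 0.9890602788 * 0.3625913731 * 0.6000 / (2 * 1.0000000000) = -5.3449428950
Term 2 = -0.0680 * 48.4400 * 0.9342604736 * 0.4353094242 = -1.3396121934
Term 3 = 0.0110 * 49.6800 * 0.9890602788 * 0.6689905691 = 0.3615905139
Theta = -5.3449428950 + (-1.3396121934) + (0.3615905139) = -6.322965

Answer: Theta = -6.322965


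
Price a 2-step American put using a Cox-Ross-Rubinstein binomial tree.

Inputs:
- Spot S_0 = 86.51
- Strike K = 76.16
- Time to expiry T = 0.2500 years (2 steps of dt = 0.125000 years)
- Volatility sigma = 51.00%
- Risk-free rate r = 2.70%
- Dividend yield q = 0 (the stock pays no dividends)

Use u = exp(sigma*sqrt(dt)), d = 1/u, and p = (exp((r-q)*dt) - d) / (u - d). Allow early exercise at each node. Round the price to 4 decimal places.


Answer: Price = V(0,0) = 4.5144

Derivation:
dt = T/N = 0.125000
u = exp(sigma*sqrt(dt)) = 1.197591; d = 1/u = 0.835009
p = (exp((r-q)*dt) - d) / (u - d) = 0.464368
Discount per step: exp(-r*dt) = 0.996631
Stock lattice S(k, i) with i counting down-moves:
  k=0: S(0,0) = 86.5100
  k=1: S(1,0) = 103.6036; S(1,1) = 72.2367
  k=2: S(2,0) = 124.0748; S(2,1) = 86.5100; S(2,2) = 60.3183
Terminal payoffs V(N, i) = max(K - S_T, 0):
  V(2,0) = 0.000000; V(2,1) = 0.000000; V(2,2) = 15.841699
Backward induction: V(k, i) = exp(-r*dt) * [p * V(k+1, i) + (1-p) * V(k+1, i+1)]; then take max(V_cont, immediate exercise) for American.
  V(1,0) = exp(-r*dt) * [p*0.000000 + (1-p)*0.000000] = 0.000000; exercise = 0.000000; V(1,0) = max -> 0.000000
  V(1,1) = exp(-r*dt) * [p*0.000000 + (1-p)*15.841699] = 8.456737; exercise = 3.923332; V(1,1) = max -> 8.456737
  V(0,0) = exp(-r*dt) * [p*0.000000 + (1-p)*8.456737] = 4.514440; exercise = 0.000000; V(0,0) = max -> 4.514440


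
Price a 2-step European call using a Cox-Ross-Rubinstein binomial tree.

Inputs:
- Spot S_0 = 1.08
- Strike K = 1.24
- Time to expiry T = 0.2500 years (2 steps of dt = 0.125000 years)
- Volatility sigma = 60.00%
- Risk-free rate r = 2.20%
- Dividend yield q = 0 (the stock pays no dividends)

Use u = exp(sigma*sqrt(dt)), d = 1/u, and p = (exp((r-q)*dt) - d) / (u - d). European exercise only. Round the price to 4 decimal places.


dt = T/N = 0.125000
u = exp(sigma*sqrt(dt)) = 1.236311; d = 1/u = 0.808858
p = (exp((r-q)*dt) - d) / (u - d) = 0.453607
Discount per step: exp(-r*dt) = 0.997254
Stock lattice S(k, i) with i counting down-moves:
  k=0: S(0,0) = 1.0800
  k=1: S(1,0) = 1.3352; S(1,1) = 0.8736
  k=2: S(2,0) = 1.6507; S(2,1) = 1.0800; S(2,2) = 0.7066
Terminal payoffs V(N, i) = max(S_T - K, 0):
  V(2,0) = 0.410742; V(2,1) = 0.000000; V(2,2) = 0.000000
Backward induction: V(k, i) = exp(-r*dt) * [p * V(k+1, i) + (1-p) * V(k+1, i+1)].
  V(1,0) = exp(-r*dt) * [p*0.410742 + (1-p)*0.000000] = 0.185804
  V(1,1) = exp(-r*dt) * [p*0.000000 + (1-p)*0.000000] = 0.000000
  V(0,0) = exp(-r*dt) * [p*0.185804 + (1-p)*0.000000] = 0.084051

Answer: Price = V(0,0) = 0.0841


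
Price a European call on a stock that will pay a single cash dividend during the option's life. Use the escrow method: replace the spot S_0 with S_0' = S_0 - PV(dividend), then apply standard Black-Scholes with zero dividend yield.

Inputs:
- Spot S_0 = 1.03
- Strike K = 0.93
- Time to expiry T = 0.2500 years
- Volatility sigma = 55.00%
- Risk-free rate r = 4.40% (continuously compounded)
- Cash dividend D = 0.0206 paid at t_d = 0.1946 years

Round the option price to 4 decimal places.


Answer: Price = 0.1563

Derivation:
PV(D) = D * exp(-r * t_d) = 0.0206 * 0.99147415 = 0.02042437
S_0' = S_0 - PV(D) = 1.0300 - 0.02042437 = 1.00957563
d1 = (ln(S_0'/K) + (r + sigma^2/2)*T) / (sigma*sqrt(T)) = 0.47604825
d2 = d1 - sigma*sqrt(T) = 0.20104825
exp(-rT) = 0.98906028
N(d1) = 0.68298000; N(d2) = 0.57966958
C = S_0' * N(d1) - K * exp(-rT) * N(d2) = 1.00957563 * 0.68298000 - 0.9300 * 0.98906028 * 0.57966958 = 0.1563


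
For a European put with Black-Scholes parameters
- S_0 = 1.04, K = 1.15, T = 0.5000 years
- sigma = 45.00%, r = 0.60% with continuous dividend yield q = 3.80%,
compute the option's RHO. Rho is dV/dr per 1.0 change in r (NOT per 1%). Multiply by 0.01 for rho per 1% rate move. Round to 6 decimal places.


Answer: Rho = -0.401484

Derivation:
d1 = -0.2071547230; d2 = -0.5253527745
phi(d1) = 0.3904735394; exp(-qT) = 0.9811793622; exp(-rT) = 0.9970044955
N(-d2) = 0.7003310117
Rho = -K*T*exp(-rT)*N(-d2) = -1.1500 * 0.5000 * 0.9970044955 * 0.7003310117 = -0.401484


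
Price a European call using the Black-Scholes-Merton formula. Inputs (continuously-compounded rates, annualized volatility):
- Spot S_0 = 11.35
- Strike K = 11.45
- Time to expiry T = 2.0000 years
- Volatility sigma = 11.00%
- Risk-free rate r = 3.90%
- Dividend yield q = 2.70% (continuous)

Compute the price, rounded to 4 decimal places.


d1 = (ln(S/K) + (r - q + 0.5*sigma^2) * T) / (sigma * sqrt(T)) = 0.17567113
d2 = d1 - sigma * sqrt(T) = 0.02010764
exp(-rT) = 0.92496443; exp(-qT) = 0.94743211
C = S_0 * exp(-qT) * N(d1) - K * exp(-rT) * N(d2)
N(d1) = 0.56972384; N(d2) = 0.50802125
C = 11.3500 * 0.94743211 * 0.56972384 - 11.4500 * 0.92496443 * 0.50802125 = 0.7461

Answer: Price = 0.7461


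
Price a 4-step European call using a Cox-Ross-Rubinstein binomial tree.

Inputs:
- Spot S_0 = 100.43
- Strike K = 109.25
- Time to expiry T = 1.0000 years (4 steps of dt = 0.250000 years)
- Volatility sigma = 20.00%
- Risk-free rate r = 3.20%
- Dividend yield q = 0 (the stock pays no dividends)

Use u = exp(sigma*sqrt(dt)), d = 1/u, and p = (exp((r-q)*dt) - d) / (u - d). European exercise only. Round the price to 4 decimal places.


Answer: Price = V(0,0) = 6.2112

Derivation:
dt = T/N = 0.250000
u = exp(sigma*sqrt(dt)) = 1.105171; d = 1/u = 0.904837
p = (exp((r-q)*dt) - d) / (u - d) = 0.515114
Discount per step: exp(-r*dt) = 0.992032
Stock lattice S(k, i) with i counting down-moves:
  k=0: S(0,0) = 100.4300
  k=1: S(1,0) = 110.9923; S(1,1) = 90.8728
  k=2: S(2,0) = 122.6655; S(2,1) = 100.4300; S(2,2) = 82.2251
  k=3: S(3,0) = 135.5663; S(3,1) = 110.9923; S(3,2) = 90.8728; S(3,3) = 74.4004
  k=4: S(4,0) = 149.8240; S(4,1) = 122.6655; S(4,2) = 100.4300; S(4,3) = 82.2251; S(4,4) = 67.3202
Terminal payoffs V(N, i) = max(S_T - K, 0):
  V(4,0) = 40.573954; V(4,1) = 13.415479; V(4,2) = 0.000000; V(4,3) = 0.000000; V(4,4) = 0.000000
Backward induction: V(k, i) = exp(-r*dt) * [p * V(k+1, i) + (1-p) * V(k+1, i+1)].
  V(3,0) = exp(-r*dt) * [p*40.573954 + (1-p)*13.415479] = 27.186833
  V(3,1) = exp(-r*dt) * [p*13.415479 + (1-p)*0.000000] = 6.855443
  V(3,2) = exp(-r*dt) * [p*0.000000 + (1-p)*0.000000] = 0.000000
  V(3,3) = exp(-r*dt) * [p*0.000000 + (1-p)*0.000000] = 0.000000
  V(2,0) = exp(-r*dt) * [p*27.186833 + (1-p)*6.855443] = 17.190360
  V(2,1) = exp(-r*dt) * [p*6.855443 + (1-p)*0.000000] = 3.503199
  V(2,2) = exp(-r*dt) * [p*0.000000 + (1-p)*0.000000] = 0.000000
  V(1,0) = exp(-r*dt) * [p*17.190360 + (1-p)*3.503199] = 10.469560
  V(1,1) = exp(-r*dt) * [p*3.503199 + (1-p)*0.000000] = 1.790169
  V(0,0) = exp(-r*dt) * [p*10.469560 + (1-p)*1.790169] = 6.211160


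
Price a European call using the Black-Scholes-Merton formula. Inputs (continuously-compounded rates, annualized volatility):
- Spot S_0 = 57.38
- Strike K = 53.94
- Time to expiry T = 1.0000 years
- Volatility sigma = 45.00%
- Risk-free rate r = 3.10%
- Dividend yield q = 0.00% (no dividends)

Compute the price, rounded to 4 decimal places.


d1 = (ln(S/K) + (r - q + 0.5*sigma^2) * T) / (sigma * sqrt(T)) = 0.43127443
d2 = d1 - sigma * sqrt(T) = -0.01872557
exp(-rT) = 0.96947557; exp(-qT) = 1.00000000
C = S_0 * exp(-qT) * N(d1) - K * exp(-rT) * N(d2)
N(d1) = 0.66686558; N(d2) = 0.49253001
C = 57.3800 * 1.00000000 * 0.66686558 - 53.9400 * 0.96947557 * 0.49253001 = 12.5086

Answer: Price = 12.5086


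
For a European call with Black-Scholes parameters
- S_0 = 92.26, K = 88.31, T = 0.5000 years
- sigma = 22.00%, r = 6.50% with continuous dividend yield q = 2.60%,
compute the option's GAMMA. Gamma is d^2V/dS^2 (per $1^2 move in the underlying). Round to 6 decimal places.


d1 = 0.4844152426; d2 = 0.3288517507
phi(d1) = 0.3547763824; exp(-qT) = 0.9870841350; exp(-rT) = 0.9680224498
Gamma = exp(-qT) * phi(d1) / (S * sigma * sqrt(T)) = 0.9870841350 * 0.3547763824 / (92.2600 * 0.2200 * 0.7071067812) = 0.024400

Answer: Gamma = 0.024400


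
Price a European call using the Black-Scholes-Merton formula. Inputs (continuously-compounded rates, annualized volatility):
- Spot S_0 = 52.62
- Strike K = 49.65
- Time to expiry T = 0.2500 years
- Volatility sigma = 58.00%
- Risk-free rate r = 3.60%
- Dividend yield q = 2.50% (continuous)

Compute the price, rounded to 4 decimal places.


d1 = (ln(S/K) + (r - q + 0.5*sigma^2) * T) / (sigma * sqrt(T)) = 0.35482029
d2 = d1 - sigma * sqrt(T) = 0.06482029
exp(-rT) = 0.99104038; exp(-qT) = 0.99376949
C = S_0 * exp(-qT) * N(d1) - K * exp(-rT) * N(d2)
N(d1) = 0.63863789; N(d2) = 0.52584146
C = 52.6200 * 0.99376949 * 0.63863789 - 49.6500 * 0.99104038 * 0.52584146 = 7.5216

Answer: Price = 7.5216


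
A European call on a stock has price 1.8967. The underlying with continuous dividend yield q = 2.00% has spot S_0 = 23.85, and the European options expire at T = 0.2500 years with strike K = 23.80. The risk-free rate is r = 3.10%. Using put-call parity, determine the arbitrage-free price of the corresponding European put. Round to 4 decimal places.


Put-call parity: C - P = S_0 * exp(-qT) - K * exp(-rT).
S_0 * exp(-qT) = 23.8500 * 0.99501248 = 23.73104763
K * exp(-rT) = 23.8000 * 0.99227995 = 23.61626290
P = C - S*exp(-qT) + K*exp(-rT)
P = 1.8967 - 23.73104763 + 23.61626290 = 1.7819

Answer: Put price = 1.7819


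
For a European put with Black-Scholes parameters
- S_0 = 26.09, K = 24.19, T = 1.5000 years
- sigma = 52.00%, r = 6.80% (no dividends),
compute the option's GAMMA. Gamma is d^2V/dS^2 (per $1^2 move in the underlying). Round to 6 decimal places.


Answer: Gamma = 0.020087

Derivation:
d1 = 0.5973187110; d2 = -0.0395486221
phi(d1) = 0.3337599175; exp(-qT) = 1.0000000000; exp(-rT) = 0.9030295517
Gamma = exp(-qT) * phi(d1) / (S * sigma * sqrt(T)) = 1.0000000000 * 0.3337599175 / (26.0900 * 0.5200 * 1.2247448714) = 0.020087


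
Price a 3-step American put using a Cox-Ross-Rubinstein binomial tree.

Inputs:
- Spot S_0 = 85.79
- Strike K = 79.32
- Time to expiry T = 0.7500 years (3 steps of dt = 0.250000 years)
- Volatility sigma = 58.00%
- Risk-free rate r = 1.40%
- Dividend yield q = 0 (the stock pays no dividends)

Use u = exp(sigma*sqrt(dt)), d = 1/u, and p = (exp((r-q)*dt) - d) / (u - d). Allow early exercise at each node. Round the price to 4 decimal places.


Answer: Price = V(0,0) = 14.1165

Derivation:
dt = T/N = 0.250000
u = exp(sigma*sqrt(dt)) = 1.336427; d = 1/u = 0.748264
p = (exp((r-q)*dt) - d) / (u - d) = 0.433965
Discount per step: exp(-r*dt) = 0.996506
Stock lattice S(k, i) with i counting down-moves:
  k=0: S(0,0) = 85.7900
  k=1: S(1,0) = 114.6521; S(1,1) = 64.1935
  k=2: S(2,0) = 153.2242; S(2,1) = 85.7900; S(2,2) = 48.0337
  k=3: S(3,0) = 204.7731; S(3,1) = 114.6521; S(3,2) = 64.1935; S(3,3) = 35.9419
Terminal payoffs V(N, i) = max(K - S_T, 0):
  V(3,0) = 0.000000; V(3,1) = 0.000000; V(3,2) = 15.126469; V(3,3) = 43.378147
Backward induction: V(k, i) = exp(-r*dt) * [p * V(k+1, i) + (1-p) * V(k+1, i+1)]; then take max(V_cont, immediate exercise) for American.
  V(2,0) = exp(-r*dt) * [p*0.000000 + (1-p)*0.000000] = 0.000000; exercise = 0.000000; V(2,0) = max -> 0.000000
  V(2,1) = exp(-r*dt) * [p*0.000000 + (1-p)*15.126469] = 8.532195; exercise = 0.000000; V(2,1) = max -> 8.532195
  V(2,2) = exp(-r*dt) * [p*15.126469 + (1-p)*43.378147] = 31.009184; exercise = 31.286319; V(2,2) = max -> 31.286319
  V(1,0) = exp(-r*dt) * [p*0.000000 + (1-p)*8.532195] = 4.812647; exercise = 0.000000; V(1,0) = max -> 4.812647
  V(1,1) = exp(-r*dt) * [p*8.532195 + (1-p)*31.286319] = 21.337015; exercise = 15.126469; V(1,1) = max -> 21.337015
  V(0,0) = exp(-r*dt) * [p*4.812647 + (1-p)*21.337015] = 14.116523; exercise = 0.000000; V(0,0) = max -> 14.116523


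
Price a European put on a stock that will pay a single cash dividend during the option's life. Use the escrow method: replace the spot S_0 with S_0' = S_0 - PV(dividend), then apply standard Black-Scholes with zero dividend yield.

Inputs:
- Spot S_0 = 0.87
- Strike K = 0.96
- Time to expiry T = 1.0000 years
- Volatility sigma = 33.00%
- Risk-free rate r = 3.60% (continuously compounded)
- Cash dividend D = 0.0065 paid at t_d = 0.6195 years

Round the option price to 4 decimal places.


PV(D) = D * exp(-r * t_d) = 0.0065 * 0.97794485 = 0.00635664
S_0' = S_0 - PV(D) = 0.8700 - 0.00635664 = 0.86364336
d1 = (ln(S_0'/K) + (r + sigma^2/2)*T) / (sigma*sqrt(T)) = -0.04643449
d2 = d1 - sigma*sqrt(T) = -0.37643449
exp(-rT) = 0.96464029
N(-d1) = 0.51851802; N(-d2) = 0.64670304
P = K * exp(-rT) * N(-d2) - S_0' * N(-d1) = 0.9600 * 0.96464029 * 0.64670304 - 0.86364336 * 0.51851802 = 0.1511

Answer: Price = 0.1511


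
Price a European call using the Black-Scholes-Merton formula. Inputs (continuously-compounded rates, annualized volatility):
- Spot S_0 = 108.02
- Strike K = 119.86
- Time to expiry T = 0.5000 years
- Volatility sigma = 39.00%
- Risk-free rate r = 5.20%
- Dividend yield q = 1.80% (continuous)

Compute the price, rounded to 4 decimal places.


Answer: Price = 8.0097

Derivation:
d1 = (ln(S/K) + (r - q + 0.5*sigma^2) * T) / (sigma * sqrt(T)) = -0.17762160
d2 = d1 - sigma * sqrt(T) = -0.45339324
exp(-rT) = 0.97433509; exp(-qT) = 0.99104038
C = S_0 * exp(-qT) * N(d1) - K * exp(-rT) * N(d2)
N(d1) = 0.42951008; N(d2) = 0.32513280
C = 108.0200 * 0.99104038 * 0.42951008 - 119.8600 * 0.97433509 * 0.32513280 = 8.0097


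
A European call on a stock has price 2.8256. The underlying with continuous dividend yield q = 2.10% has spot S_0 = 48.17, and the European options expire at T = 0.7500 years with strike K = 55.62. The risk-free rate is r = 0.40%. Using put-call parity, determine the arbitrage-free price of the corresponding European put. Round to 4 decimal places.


Put-call parity: C - P = S_0 * exp(-qT) - K * exp(-rT).
S_0 * exp(-qT) = 48.1700 * 0.98437338 = 47.41726584
K * exp(-rT) = 55.6200 * 0.99700450 = 55.45339004
P = C - S*exp(-qT) + K*exp(-rT)
P = 2.8256 - 47.41726584 + 55.45339004 = 10.8617

Answer: Put price = 10.8617


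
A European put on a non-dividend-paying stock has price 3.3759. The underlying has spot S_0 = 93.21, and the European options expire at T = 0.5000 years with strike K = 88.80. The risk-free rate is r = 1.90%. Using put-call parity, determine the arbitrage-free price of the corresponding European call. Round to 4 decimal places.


Answer: Call price = 8.6255

Derivation:
Put-call parity: C - P = S_0 * exp(-qT) - K * exp(-rT).
S_0 * exp(-qT) = 93.2100 * 1.00000000 = 93.21000000
K * exp(-rT) = 88.8000 * 0.99054498 = 87.96039444
C = P + S*exp(-qT) - K*exp(-rT)
C = 3.3759 + 93.21000000 - 87.96039444 = 8.6255


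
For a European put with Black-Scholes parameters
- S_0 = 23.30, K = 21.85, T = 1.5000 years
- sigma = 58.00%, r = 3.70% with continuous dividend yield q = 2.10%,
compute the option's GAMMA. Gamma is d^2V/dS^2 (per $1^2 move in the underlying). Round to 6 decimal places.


d1 = 0.4794136243; d2 = -0.2309384011
phi(d1) = 0.3556325498; exp(-qT) = 0.9689909565; exp(-rT) = 0.9460120237
Gamma = exp(-qT) * phi(d1) / (S * sigma * sqrt(T)) = 0.9689909565 * 0.3556325498 / (23.3000 * 0.5800 * 1.2247448714) = 0.020821

Answer: Gamma = 0.020821


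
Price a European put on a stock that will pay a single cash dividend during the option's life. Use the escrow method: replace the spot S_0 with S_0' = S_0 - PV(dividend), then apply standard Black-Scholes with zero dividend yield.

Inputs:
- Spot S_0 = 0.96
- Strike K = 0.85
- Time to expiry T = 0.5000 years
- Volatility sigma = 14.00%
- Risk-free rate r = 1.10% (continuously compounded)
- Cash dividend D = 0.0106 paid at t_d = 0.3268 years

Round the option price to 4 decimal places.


PV(D) = D * exp(-r * t_d) = 0.0106 * 0.99641165 = 0.01056196
S_0' = S_0 - PV(D) = 0.9600 - 0.01056196 = 0.94943804
d1 = (ln(S_0'/K) + (r + sigma^2/2)*T) / (sigma*sqrt(T)) = 1.22262722
d2 = d1 - sigma*sqrt(T) = 1.12363227
exp(-rT) = 0.99451510
N(-d1) = 0.11073526; N(-d2) = 0.13058453
P = K * exp(-rT) * N(-d2) - S_0' * N(-d1) = 0.8500 * 0.99451510 * 0.13058453 - 0.94943804 * 0.11073526 = 0.0053

Answer: Price = 0.0053


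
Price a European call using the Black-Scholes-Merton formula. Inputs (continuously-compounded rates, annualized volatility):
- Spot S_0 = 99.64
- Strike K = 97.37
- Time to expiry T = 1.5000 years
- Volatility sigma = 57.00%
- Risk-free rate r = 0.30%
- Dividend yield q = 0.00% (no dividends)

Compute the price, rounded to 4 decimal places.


d1 = (ln(S/K) + (r - q + 0.5*sigma^2) * T) / (sigma * sqrt(T)) = 0.38850989
d2 = d1 - sigma * sqrt(T) = -0.30959468
exp(-rT) = 0.99551011; exp(-qT) = 1.00000000
C = S_0 * exp(-qT) * N(d1) - K * exp(-rT) * N(d2)
N(d1) = 0.65118063; N(d2) = 0.37843460
C = 99.6400 * 1.00000000 * 0.65118063 - 97.3700 * 0.99551011 * 0.37843460 = 28.2009

Answer: Price = 28.2009
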